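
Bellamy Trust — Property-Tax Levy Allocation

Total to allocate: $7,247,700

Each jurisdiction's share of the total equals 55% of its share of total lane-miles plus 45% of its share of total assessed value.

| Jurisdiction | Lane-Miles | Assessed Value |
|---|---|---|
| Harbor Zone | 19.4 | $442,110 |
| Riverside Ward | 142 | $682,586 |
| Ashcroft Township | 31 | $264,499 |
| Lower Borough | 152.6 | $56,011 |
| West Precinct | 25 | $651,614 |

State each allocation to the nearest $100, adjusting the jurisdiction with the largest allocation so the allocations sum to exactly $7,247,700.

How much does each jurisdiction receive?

Harbor Zone: $896,700; Riverside Ward: $2,591,500; Ashcroft Township: $745,400; Lower Borough: $1,731,200; West Precinct: $1,282,900

Totals — lane-miles 370, assessed value 2,096,820.
Composite weights (55% lane-miles + 45% assessed value): Harbor Zone 0.1237; Riverside Ward 0.3576; Ashcroft Township 0.1028; Lower Borough 0.2389; West Precinct 0.1770.
Unrounded shares: Harbor Zone 896,680.90; Riverside Ward 2,591,569.78; Ashcroft Township 745,392.57; Lower Borough 1,731,174.01; West Precinct 1,282,882.74.
At nearest $100: Harbor Zone $896,700; Riverside Ward $2,591,600; Ashcroft Township $745,400; Lower Borough $1,731,200; West Precinct $1,282,900. Sum = $7,247,800.
Difference $7,247,700 − $7,247,800 = −$100 applied to largest allocation (Riverside Ward): Riverside Ward becomes $2,591,500.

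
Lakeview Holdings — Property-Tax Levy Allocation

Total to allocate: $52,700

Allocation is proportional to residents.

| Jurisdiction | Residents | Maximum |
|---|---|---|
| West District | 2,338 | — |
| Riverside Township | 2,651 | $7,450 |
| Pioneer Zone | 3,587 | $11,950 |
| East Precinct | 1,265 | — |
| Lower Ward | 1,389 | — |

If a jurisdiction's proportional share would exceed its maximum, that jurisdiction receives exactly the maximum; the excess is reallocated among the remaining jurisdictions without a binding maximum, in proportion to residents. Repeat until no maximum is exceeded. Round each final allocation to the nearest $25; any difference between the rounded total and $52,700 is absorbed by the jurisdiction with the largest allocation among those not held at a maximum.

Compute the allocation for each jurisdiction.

Combined residents = 11,230.
Unconstrained shares: West District 10,971.74; Riverside Township 12,440.58; Pioneer Zone 16,833.03; East Precinct 5,936.38; Lower Ward 6,518.28.
Held at cap: Riverside Township ($7,450), Pioneer Zone ($11,950); balance $33,300 reallocated over remaining residents 4,992.
Remaining shares: West District 15,596.03 → $15,600; East Precinct 8,438.40 → $8,450; Lower Ward 9,265.56 → $9,275.
Rounding difference −$25 applied to West District → $15,575.

West District: $15,575 | Riverside Township: $7,450 | Pioneer Zone: $11,950 | East Precinct: $8,450 | Lower Ward: $9,275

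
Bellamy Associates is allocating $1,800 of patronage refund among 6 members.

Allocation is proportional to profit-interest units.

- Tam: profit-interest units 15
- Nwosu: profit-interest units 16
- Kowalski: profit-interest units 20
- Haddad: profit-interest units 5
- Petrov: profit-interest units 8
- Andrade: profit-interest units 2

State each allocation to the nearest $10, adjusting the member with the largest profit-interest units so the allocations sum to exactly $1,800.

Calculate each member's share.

Tam: $410 · Nwosu: $440 · Kowalski: $540 · Haddad: $140 · Petrov: $220 · Andrade: $50

Sum of profit-interest units: 66.
Unrounded shares: Tam 15/66 × $1,800 = 409.09; Nwosu 16/66 × $1,800 = 436.36; Kowalski 20/66 × $1,800 = 545.45; Haddad 5/66 × $1,800 = 136.36; Petrov 8/66 × $1,800 = 218.18; Andrade 2/66 × $1,800 = 54.55.
After rounding ($10): Tam $410; Nwosu $440; Kowalski $550; Haddad $140; Petrov $220; Andrade $50. Sum = $1,810.
Difference $1,800 − $1,810 = −$10 applied to largest profit-interest units (Kowalski): Kowalski becomes $540.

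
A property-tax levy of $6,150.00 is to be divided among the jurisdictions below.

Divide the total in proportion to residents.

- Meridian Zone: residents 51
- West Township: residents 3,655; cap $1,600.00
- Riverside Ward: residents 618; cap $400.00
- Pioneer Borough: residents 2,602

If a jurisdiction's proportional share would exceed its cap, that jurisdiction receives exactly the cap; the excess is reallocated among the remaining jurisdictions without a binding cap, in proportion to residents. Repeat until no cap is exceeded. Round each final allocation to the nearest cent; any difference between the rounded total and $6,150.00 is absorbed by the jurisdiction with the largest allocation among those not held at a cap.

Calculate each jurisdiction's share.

Meridian Zone: $79.78 · West Township: $1,600.00 · Riverside Ward: $400.00 · Pioneer Borough: $4,070.22

Sum of residents: 6,926.
Proportional shares (ignoring caps): Meridian Zone 45.2859; West Township 3,245.4880; Riverside Ward 548.7583; Pioneer Borough 2,310.4678.
Capped: West Township ($1,600.00), Riverside Ward ($400.00); residual $4,150.00 reallocated over remaining residents 2,653.
Redistributed shares: Meridian Zone 79.7776 → $79.78; Pioneer Borough 4,070.2224 → $4,070.22.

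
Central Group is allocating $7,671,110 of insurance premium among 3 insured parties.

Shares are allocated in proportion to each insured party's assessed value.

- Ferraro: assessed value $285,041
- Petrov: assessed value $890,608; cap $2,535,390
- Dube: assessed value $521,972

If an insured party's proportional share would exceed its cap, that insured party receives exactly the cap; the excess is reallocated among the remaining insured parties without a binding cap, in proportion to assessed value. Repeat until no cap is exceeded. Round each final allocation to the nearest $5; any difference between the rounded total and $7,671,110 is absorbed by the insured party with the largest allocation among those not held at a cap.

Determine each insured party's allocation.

Ferraro: $1,813,960; Petrov: $2,535,390; Dube: $3,321,760

Assessed value total: 1,697,621.
Proportional shares (ignoring caps): Ferraro 1,288,026.52; Petrov 4,024,427.09; Dube 2,358,656.40.
Held at cap: Petrov ($2,535,390); residual $5,135,720 reallocated over remaining assessed value 807,013.
Redistributed shares: Ferraro 1,813,961.81 → $1,813,960; Dube 3,321,758.19 → $3,321,760.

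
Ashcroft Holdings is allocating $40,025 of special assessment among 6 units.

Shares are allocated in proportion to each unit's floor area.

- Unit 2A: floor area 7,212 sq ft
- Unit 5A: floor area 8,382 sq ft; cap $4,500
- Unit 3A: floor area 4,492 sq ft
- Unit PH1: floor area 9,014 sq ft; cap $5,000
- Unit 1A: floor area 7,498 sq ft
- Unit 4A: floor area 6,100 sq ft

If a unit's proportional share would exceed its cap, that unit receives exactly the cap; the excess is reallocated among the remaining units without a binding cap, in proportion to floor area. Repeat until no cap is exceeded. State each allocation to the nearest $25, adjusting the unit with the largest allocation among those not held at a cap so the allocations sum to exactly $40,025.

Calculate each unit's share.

Combined floor area = 42,698.
Pro-rata shares before constraints: Unit 2A 6,760.51; Unit 5A 7,857.27; Unit 3A 4,210.79; Unit PH1 8,449.70; Unit 1A 7,028.61; Unit 4A 5,718.12.
Cap binds for Unit 5A ($4,500), Unit PH1 ($5,000); balance $30,525 reallocated over remaining floor area 25,302.
Remaining shares: Unit 2A 8,700.75 → $8,700; Unit 3A 5,419.27 → $5,425; Unit 1A 9,045.78 → $9,050; Unit 4A 7,359.20 → $7,350.

Unit 2A: $8,700 | Unit 5A: $4,500 | Unit 3A: $5,425 | Unit PH1: $5,000 | Unit 1A: $9,050 | Unit 4A: $7,350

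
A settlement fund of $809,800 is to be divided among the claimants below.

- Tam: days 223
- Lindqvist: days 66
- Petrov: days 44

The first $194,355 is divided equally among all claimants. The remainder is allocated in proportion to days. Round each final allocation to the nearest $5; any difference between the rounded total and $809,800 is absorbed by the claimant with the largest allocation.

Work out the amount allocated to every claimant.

Tam: $476,930 · Lindqvist: $186,765 · Petrov: $146,105

Equal tier: $194,355 ÷ 3 = $64,785 apiece.
Remainder $615,445 by days (total 333): Tam 412,144.85 → $412,145; Lindqvist 121,980.09 → $121,980; Petrov 81,320.06 → $81,320.
Totals: Tam $64,785 + $412,145 = $476,930; Lindqvist $64,785 + $121,980 = $186,765; Petrov $64,785 + $81,320 = $146,105.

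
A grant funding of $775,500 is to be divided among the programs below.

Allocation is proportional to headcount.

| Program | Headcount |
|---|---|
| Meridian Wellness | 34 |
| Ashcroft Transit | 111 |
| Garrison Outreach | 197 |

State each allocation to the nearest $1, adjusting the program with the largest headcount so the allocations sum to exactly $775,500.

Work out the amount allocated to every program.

Meridian Wellness: $77,096; Ashcroft Transit: $251,697; Garrison Outreach: $446,707

Total headcount = 342.
Proportional shares: Meridian Wellness 34/342 × $775,500 = 77,096.49; Ashcroft Transit 111/342 × $775,500 = 251,697.37; Garrison Outreach 197/342 × $775,500 = 446,706.14.
After rounding ($1): Meridian Wellness $77,096; Ashcroft Transit $251,697; Garrison Outreach $446,706. Sum = $775,499.
Difference $775,500 − $775,499 = +$1 applied to largest headcount (Garrison Outreach): Garrison Outreach becomes $446,707.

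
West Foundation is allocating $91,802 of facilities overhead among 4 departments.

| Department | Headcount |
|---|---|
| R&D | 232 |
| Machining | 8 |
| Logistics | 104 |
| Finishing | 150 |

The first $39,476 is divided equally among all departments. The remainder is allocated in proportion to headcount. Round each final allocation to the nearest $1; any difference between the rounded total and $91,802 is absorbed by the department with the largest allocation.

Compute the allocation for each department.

First tranche $39,476 split equally: $9,869 each.
Remainder $52,326 by headcount (total 494): R&D 24,574.15 → $24,574; Machining 847.38 → $847; Logistics 11,016.00 → $11,016; Finishing 15,888.46 → $15,888.
Rounding difference +$1 on remainder applied to R&D.
Totals: R&D $9,869 + $24,575 = $34,444; Machining $9,869 + $847 = $10,716; Logistics $9,869 + $11,016 = $20,885; Finishing $9,869 + $15,888 = $25,757.

R&D: $34,444 · Machining: $10,716 · Logistics: $20,885 · Finishing: $25,757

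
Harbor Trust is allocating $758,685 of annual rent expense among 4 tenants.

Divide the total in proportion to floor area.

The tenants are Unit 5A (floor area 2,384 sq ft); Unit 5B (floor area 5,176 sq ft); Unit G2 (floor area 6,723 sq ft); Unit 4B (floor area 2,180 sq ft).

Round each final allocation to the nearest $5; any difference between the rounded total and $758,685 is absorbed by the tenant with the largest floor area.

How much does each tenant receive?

Unit 5A: $109,865 | Unit 5B: $238,530 | Unit G2: $309,825 | Unit 4B: $100,465

Combined floor area = 2,384 + 5,176 + 6,723 + 2,180 = 16,463.
Pro-rata amounts: Unit 5A 109,864.85; Unit 5B 238,532.08; Unit G2 309,824.41; Unit 4B 100,463.66.
After rounding ($5): Unit 5A $109,865; Unit 5B $238,530; Unit G2 $309,825; Unit 4B $100,465. Sum = $758,685.
Sum already equals the total — no adjustment.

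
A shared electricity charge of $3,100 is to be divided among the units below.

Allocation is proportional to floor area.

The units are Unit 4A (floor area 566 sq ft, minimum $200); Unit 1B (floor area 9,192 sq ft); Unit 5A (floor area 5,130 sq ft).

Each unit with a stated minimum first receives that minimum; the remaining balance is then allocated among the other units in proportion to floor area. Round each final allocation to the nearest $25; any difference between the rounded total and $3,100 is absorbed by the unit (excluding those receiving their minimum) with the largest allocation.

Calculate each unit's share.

Unit 4A: $200 · Unit 1B: $1,850 · Unit 5A: $1,050

Minimums first: Unit 4A $200. Balance $2,900.
Balance split over remaining floor area 14,322: Unit 1B 1,861.25 → $1,850; Unit 5A 1,038.75 → $1,050.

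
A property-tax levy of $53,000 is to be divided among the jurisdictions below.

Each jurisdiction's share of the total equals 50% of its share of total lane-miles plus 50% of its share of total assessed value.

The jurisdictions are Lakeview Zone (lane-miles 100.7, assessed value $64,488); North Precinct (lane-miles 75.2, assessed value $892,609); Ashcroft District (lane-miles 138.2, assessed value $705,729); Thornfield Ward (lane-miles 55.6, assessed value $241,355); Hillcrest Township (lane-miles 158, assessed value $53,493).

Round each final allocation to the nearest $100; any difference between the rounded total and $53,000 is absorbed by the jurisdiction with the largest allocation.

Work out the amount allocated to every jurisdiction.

Totals — lane-miles 527.7, assessed value 1,957,674.
Composite weights (50% lane-miles + 50% assessed value): Lakeview Zone 0.1119; North Precinct 0.2992; Ashcroft District 0.3112; Thornfield Ward 0.1143; Hillcrest Township 0.1634.
Unrounded shares: Lakeview Zone 5,929.89; North Precinct 15,859.17; Ashcroft District 16,493.20; Thornfield Ward 6,059.21; Hillcrest Township 8,658.54.
Rounded to nearest $100: Lakeview Zone $5,900; North Precinct $15,900; Ashcroft District $16,500; Thornfield Ward $6,100; Hillcrest Township $8,700. Sum = $53,100.
Difference $53,000 − $53,100 = −$100 applied to largest allocation (Ashcroft District): Ashcroft District becomes $16,400.

Lakeview Zone: $5,900 · North Precinct: $15,900 · Ashcroft District: $16,400 · Thornfield Ward: $6,100 · Hillcrest Township: $8,700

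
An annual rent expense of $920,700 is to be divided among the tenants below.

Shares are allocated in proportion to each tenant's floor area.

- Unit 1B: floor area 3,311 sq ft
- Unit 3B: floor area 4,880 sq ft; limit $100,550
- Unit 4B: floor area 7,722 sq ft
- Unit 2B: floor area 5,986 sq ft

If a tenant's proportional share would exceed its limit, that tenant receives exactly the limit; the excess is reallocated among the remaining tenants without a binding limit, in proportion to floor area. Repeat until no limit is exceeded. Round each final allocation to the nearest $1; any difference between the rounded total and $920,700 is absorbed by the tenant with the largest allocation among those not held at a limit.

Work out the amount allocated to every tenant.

Unit 1B: $159,558; Unit 3B: $100,550; Unit 4B: $372,125; Unit 2B: $288,467

Total floor area = 21,899.
Unconstrained shares: Unit 1B 139,204.42; Unit 3B 205,169.92; Unit 4B 324,656.17; Unit 2B 251,669.49.
Held at cap: Unit 3B ($100,550); balance $820,150 reallocated over remaining floor area 17,019.
Shares after redistribution: Unit 1B 159,557.94 → $159,558; Unit 4B 372,125.17 → $372,125; Unit 2B 288,466.88 → $288,467.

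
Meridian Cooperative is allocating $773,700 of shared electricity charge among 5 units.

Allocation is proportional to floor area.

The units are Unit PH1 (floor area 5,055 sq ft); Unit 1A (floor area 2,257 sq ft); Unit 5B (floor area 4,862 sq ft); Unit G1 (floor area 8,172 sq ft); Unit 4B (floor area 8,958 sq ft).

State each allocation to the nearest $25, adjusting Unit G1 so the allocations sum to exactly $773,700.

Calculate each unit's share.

Unit PH1: $133,475; Unit 1A: $59,600; Unit 5B: $128,375; Unit G1: $215,725; Unit 4B: $236,525

Sum of floor area: 29,304.
Unrounded shares: Unit PH1 5,055/29,304 × $773,700 = 133,464.83; Unit 1A 2,257/29,304 × $773,700 = 59,590.53; Unit 5B 4,862/29,304 × $773,700 = 128,369.14; Unit G1 8,172/29,304 × $773,700 = 215,761.55; Unit 4B 8,958/29,304 × $773,700 = 236,513.94.
At nearest $25: Unit PH1 $133,475; Unit 1A $59,600; Unit 5B $128,375; Unit G1 $215,750; Unit 4B $236,525. Sum = $773,725.
Difference $773,700 − $773,725 = −$25 applied to Unit G1: Unit G1 becomes $215,725.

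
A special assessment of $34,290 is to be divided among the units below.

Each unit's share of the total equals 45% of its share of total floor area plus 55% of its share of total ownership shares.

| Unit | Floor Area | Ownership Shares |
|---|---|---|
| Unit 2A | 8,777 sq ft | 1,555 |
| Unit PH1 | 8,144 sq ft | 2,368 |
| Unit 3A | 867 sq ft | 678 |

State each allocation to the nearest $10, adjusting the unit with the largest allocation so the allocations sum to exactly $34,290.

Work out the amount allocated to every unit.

Totals — floor area 17,788, ownership shares 4,601.
Blended shares (45% floor area + 55% ownership shares): Unit 2A 0.4079; Unit PH1 0.4891; Unit 3A 0.1030.
Pro-rata amounts: Unit 2A 13,987.70; Unit PH1 16,771.08; Unit 3A 3,531.22.
At nearest $10: Unit 2A $13,990; Unit PH1 $16,770; Unit 3A $3,530. Sum = $34,290.
No rounding difference to absorb.

Unit 2A: $13,990 | Unit PH1: $16,770 | Unit 3A: $3,530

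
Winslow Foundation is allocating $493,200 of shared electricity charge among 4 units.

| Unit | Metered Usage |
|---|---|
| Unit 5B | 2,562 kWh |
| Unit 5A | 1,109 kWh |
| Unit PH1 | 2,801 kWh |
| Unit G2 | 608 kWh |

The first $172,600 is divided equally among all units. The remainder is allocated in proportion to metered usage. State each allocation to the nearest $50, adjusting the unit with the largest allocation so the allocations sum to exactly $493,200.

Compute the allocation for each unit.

Unit 5B: $159,150 | Unit 5A: $93,350 | Unit PH1: $170,000 | Unit G2: $70,700

$172,600 shared equally gives $43,150 per unit.
Remainder $320,600 by metered usage (total 7,080): Unit 5B 116,013.73 → $116,000; Unit 5A 50,218.28 → $50,200; Unit PH1 126,836.24 → $126,850; Unit G2 27,531.75 → $27,550.
Totals: Unit 5B $43,150 + $116,000 = $159,150; Unit 5A $43,150 + $50,200 = $93,350; Unit PH1 $43,150 + $126,850 = $170,000; Unit G2 $43,150 + $27,550 = $70,700.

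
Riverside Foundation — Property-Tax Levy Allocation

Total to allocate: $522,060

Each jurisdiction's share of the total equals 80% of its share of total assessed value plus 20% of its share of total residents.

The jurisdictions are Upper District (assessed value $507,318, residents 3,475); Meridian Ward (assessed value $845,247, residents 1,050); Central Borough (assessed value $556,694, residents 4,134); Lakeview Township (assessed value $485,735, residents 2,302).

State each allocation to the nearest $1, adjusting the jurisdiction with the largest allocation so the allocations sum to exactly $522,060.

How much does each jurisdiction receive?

Assessed value total 2,394,994; residents total 10,961.
Combined weights (80% assessed value + 20% residents): Upper District 0.2329; Meridian Ward 0.3015; Central Borough 0.2614; Lakeview Township 0.2043.
Proportional shares: Upper District 121,570.07; Meridian Ward 157,399.39; Central Borough 136,457.93; Lakeview Township 106,632.61.
Rounded to nearest $1: Upper District $121,570; Meridian Ward $157,399; Central Borough $136,458; Lakeview Township $106,633. Sum = $522,060.
Rounded total matches; no reconciliation needed.

Upper District: $121,570 · Meridian Ward: $157,399 · Central Borough: $136,458 · Lakeview Township: $106,633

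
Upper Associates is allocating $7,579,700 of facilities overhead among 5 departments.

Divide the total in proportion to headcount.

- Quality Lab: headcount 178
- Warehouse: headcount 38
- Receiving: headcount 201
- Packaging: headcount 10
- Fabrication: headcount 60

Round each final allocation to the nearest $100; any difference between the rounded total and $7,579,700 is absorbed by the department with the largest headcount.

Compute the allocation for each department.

Quality Lab: $2,770,400 | Warehouse: $591,400 | Receiving: $3,128,500 | Packaging: $155,600 | Fabrication: $933,800

Sum of headcount: 487.
Proportional shares: Quality Lab 178/487 × $7,579,700 = 2,770,403.70; Warehouse 38/487 × $7,579,700 = 591,434.50; Receiving 201/487 × $7,579,700 = 3,128,377.21; Packaging 10/487 × $7,579,700 = 155,640.66; Fabrication 60/487 × $7,579,700 = 933,843.94.
Rounded to nearest $100: Quality Lab $2,770,400; Warehouse $591,400; Receiving $3,128,400; Packaging $155,600; Fabrication $933,800. Sum = $7,579,600.
Difference $7,579,700 − $7,579,600 = +$100 applied to largest headcount (Receiving): Receiving becomes $3,128,500.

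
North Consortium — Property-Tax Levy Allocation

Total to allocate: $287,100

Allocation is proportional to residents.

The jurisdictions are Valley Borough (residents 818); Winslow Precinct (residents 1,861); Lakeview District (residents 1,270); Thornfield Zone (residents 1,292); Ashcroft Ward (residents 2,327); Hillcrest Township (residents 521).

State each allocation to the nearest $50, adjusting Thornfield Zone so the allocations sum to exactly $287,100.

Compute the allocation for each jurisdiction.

Valley Borough: $29,050 | Winslow Precinct: $66,050 | Lakeview District: $45,100 | Thornfield Zone: $45,800 | Ashcroft Ward: $82,600 | Hillcrest Township: $18,500

Total residents = 8,089.
Pro-rata amounts: Valley Borough 818/8,089 × $287,100 = 29,032.98; Winslow Precinct 1,861/8,089 × $287,100 = 66,051.81; Lakeview District 1,270/8,089 × $287,100 = 45,075.66; Thornfield Zone 1,292/8,089 × $287,100 = 45,856.50; Ashcroft Ward 2,327/8,089 × $287,100 = 82,591.38; Hillcrest Township 521/8,089 × $287,100 = 18,491.67.
Rounded to nearest $50: Valley Borough $29,050; Winslow Precinct $66,050; Lakeview District $45,100; Thornfield Zone $45,850; Ashcroft Ward $82,600; Hillcrest Township $18,500. Sum = $287,150.
Difference $287,100 − $287,150 = −$50 applied to Thornfield Zone: Thornfield Zone becomes $45,800.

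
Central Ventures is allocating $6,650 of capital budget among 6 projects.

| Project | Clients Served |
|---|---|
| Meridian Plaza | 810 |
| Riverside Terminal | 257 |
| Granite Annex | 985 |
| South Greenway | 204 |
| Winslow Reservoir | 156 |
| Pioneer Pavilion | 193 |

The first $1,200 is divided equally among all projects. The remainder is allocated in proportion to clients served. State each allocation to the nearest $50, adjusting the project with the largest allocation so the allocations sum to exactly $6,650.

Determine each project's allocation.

Meridian Plaza: $1,900; Riverside Terminal: $750; Granite Annex: $2,200; South Greenway: $650; Winslow Reservoir: $550; Pioneer Pavilion: $600

Equal tier: $1,200 ÷ 6 = $200 apiece.
Remainder $5,450 by clients served (total 2,605): Meridian Plaza 1,694.63 → $1,700; Riverside Terminal 537.68 → $550; Granite Annex 2,060.75 → $2,050; South Greenway 426.79 → $450; Winslow Reservoir 326.37 → $350; Pioneer Pavilion 403.78 → $400.
Rounding difference −$50 on remainder applied to Granite Annex.
Totals: Meridian Plaza $200 + $1,700 = $1,900; Riverside Terminal $200 + $550 = $750; Granite Annex $200 + $2,000 = $2,200; South Greenway $200 + $450 = $650; Winslow Reservoir $200 + $350 = $550; Pioneer Pavilion $200 + $400 = $600.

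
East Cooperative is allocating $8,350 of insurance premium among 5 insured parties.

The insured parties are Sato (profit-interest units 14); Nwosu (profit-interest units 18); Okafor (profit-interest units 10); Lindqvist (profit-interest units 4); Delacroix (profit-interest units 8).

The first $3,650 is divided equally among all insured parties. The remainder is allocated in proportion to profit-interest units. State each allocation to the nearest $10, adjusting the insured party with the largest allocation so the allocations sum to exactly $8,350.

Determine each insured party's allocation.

$3,650 shared equally gives $730 per insured party.
Remainder $4,700 by profit-interest units (total 54): Sato 1,218.52 → $1,220; Nwosu 1,566.67 → $1,570; Okafor 870.37 → $870; Lindqvist 348.15 → $350; Delacroix 696.30 → $700.
Rounding difference −$10 on remainder applied to Nwosu.
Totals: Sato $730 + $1,220 = $1,950; Nwosu $730 + $1,560 = $2,290; Okafor $730 + $870 = $1,600; Lindqvist $730 + $350 = $1,080; Delacroix $730 + $700 = $1,430.

Sato: $1,950 | Nwosu: $2,290 | Okafor: $1,600 | Lindqvist: $1,080 | Delacroix: $1,430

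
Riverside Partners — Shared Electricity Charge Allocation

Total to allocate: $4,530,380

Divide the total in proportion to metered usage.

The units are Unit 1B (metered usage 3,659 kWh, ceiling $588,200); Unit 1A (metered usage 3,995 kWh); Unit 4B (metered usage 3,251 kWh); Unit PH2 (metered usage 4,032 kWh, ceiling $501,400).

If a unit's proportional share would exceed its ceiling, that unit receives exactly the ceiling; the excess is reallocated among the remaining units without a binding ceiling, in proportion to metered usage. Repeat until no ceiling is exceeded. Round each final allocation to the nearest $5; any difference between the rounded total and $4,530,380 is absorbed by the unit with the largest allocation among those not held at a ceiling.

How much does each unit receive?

Total metered usage = 14,937.
Pro-rata shares before constraints: Unit 1B 1,109,771.74; Unit 1A 1,211,680.26; Unit 4B 986,025.67; Unit PH2 1,222,902.33.
Held at cap: Unit 1B ($588,200), Unit PH2 ($501,400); remaining pool $3,440,780 reallocated over remaining metered usage 7,246.
Remaining shares: Unit 1A 1,897,035.07 → $1,897,035; Unit 4B 1,543,744.93 → $1,543,745.

Unit 1B: $588,200; Unit 1A: $1,897,035; Unit 4B: $1,543,745; Unit PH2: $501,400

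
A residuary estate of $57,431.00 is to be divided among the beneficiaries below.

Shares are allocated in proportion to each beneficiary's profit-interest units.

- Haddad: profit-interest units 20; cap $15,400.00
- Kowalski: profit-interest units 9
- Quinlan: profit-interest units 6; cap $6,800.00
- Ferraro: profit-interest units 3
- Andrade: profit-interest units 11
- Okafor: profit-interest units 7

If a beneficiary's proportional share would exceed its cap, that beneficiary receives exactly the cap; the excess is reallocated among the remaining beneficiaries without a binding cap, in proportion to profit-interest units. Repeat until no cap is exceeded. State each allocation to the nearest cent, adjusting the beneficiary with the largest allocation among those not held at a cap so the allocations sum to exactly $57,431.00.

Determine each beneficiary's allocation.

Haddad: $15,400.00; Kowalski: $10,569.30; Quinlan: $6,800.00; Ferraro: $3,523.10; Andrade: $12,918.03; Okafor: $8,220.57

Combined profit-interest units = 56.
Proportional shares (ignoring caps): Haddad 20,511.0714; Kowalski 9,229.9821; Quinlan 6,153.3214; Ferraro 3,076.6607; Andrade 11,281.0893; Okafor 7,178.8750.
Cap binds for Haddad ($15,400.00); residual $42,031.00 reallocated over remaining profit-interest units 36.
Cap binds for Quinlan ($6,800.00); residual $35,231.00 reallocated over remaining profit-interest units 30.
Shares after redistribution: Kowalski 10,569.3000 → $10,569.30; Ferraro 3,523.1000 → $3,523.10; Andrade 12,918.0333 → $12,918.03; Okafor 8,220.5667 → $8,220.57.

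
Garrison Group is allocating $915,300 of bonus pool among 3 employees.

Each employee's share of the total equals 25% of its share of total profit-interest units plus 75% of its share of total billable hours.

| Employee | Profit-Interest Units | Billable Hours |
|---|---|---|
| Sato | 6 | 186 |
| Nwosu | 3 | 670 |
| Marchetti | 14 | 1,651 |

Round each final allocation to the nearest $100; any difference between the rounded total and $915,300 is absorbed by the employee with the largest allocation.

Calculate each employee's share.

Profit-interest units total 23; billable hours total 2,507.
Combined weights (25% profit-interest units + 75% billable hours): Sato 0.1209; Nwosu 0.2330; Marchetti 0.6461.
Proportional shares: Sato 110,624.61; Nwosu 213,308.35; Marchetti 591,367.04.
At nearest $100: Sato $110,600; Nwosu $213,300; Marchetti $591,400. Sum = $915,300.
No rounding difference to absorb.

Sato: $110,600 | Nwosu: $213,300 | Marchetti: $591,400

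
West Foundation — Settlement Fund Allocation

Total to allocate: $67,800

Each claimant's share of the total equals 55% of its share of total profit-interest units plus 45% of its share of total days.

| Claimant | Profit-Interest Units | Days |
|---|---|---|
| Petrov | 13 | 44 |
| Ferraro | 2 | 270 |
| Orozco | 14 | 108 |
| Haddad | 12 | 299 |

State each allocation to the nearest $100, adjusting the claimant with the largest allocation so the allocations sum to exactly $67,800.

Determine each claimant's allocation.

Petrov: $13,700 · Ferraro: $13,200 · Orozco: $17,300 · Haddad: $23,600

Totals — profit-interest units 41, days 721.
Blended shares (55% profit-interest units + 45% days): Petrov 0.2019; Ferraro 0.1953; Orozco 0.2552; Haddad 0.3476.
Raw shares: Petrov 13,685.57; Ferraro 13,244.41; Orozco 17,303.32; Haddad 23,566.70.
At nearest $100: Petrov $13,700; Ferraro $13,200; Orozco $17,300; Haddad $23,600. Sum = $67,800.
No rounding difference to absorb.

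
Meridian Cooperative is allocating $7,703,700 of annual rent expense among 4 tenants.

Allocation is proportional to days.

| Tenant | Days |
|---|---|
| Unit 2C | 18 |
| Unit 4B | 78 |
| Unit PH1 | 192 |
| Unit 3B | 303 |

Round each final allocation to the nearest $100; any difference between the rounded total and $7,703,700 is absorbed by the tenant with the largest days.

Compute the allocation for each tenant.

Sum of days: 591.
Raw shares: Unit 2C 18/591 × $7,703,700 = 234,630.46; Unit 4B 78/591 × $7,703,700 = 1,016,731.98; Unit PH1 192/591 × $7,703,700 = 2,502,724.87; Unit 3B 303/591 × $7,703,700 = 3,949,612.69.
Rounded to nearest $100: Unit 2C $234,600; Unit 4B $1,016,700; Unit PH1 $2,502,700; Unit 3B $3,949,600. Sum = $7,703,600.
Difference $7,703,700 − $7,703,600 = +$100 applied to largest days (Unit 3B): Unit 3B becomes $3,949,700.

Unit 2C: $234,600; Unit 4B: $1,016,700; Unit PH1: $2,502,700; Unit 3B: $3,949,700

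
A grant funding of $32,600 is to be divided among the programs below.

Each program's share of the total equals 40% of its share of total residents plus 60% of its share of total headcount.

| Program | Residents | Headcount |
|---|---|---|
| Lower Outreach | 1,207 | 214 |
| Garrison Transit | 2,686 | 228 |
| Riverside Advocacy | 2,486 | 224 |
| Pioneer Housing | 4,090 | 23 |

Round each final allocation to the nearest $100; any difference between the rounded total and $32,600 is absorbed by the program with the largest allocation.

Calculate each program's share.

Lower Outreach: $7,600 | Garrison Transit: $9,800 | Riverside Advocacy: $9,500 | Pioneer Housing: $5,700

Residents total 10,469; headcount total 689.
Composite weights (40% residents + 60% headcount): Lower Outreach 0.2325; Garrison Transit 0.3012; Riverside Advocacy 0.2901; Pioneer Housing 0.1763.
Unrounded shares: Lower Outreach 7,578.66; Garrison Transit 9,818.32; Riverside Advocacy 9,455.65; Pioneer Housing 5,747.38.
After rounding ($100): Lower Outreach $7,600; Garrison Transit $9,800; Riverside Advocacy $9,500; Pioneer Housing $5,700. Sum = $32,600.
Sum already equals the total — no adjustment.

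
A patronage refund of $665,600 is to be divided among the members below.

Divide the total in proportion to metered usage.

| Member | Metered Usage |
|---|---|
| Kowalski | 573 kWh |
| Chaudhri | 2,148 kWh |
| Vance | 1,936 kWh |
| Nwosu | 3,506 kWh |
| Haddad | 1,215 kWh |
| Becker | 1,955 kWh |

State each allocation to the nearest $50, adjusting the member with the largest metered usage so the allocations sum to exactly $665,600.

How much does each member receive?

Kowalski: $33,650 | Chaudhri: $126,150 | Vance: $113,700 | Nwosu: $205,950 | Haddad: $71,350 | Becker: $114,800

Metered usage total: 573 + 2,148 + 1,936 + 3,506 + 1,215 + 1,955 = 11,333.
Unrounded shares: Kowalski 33,652.94; Chaudhri 126,154.49; Vance 113,703.49; Nwosu 205,911.37; Haddad 71,358.33; Becker 114,819.38.
After rounding ($50): Kowalski $33,650; Chaudhri $126,150; Vance $113,700; Nwosu $205,900; Haddad $71,350; Becker $114,800. Sum = $665,550.
Difference $665,600 − $665,550 = +$50 applied to largest metered usage (Nwosu): Nwosu becomes $205,950.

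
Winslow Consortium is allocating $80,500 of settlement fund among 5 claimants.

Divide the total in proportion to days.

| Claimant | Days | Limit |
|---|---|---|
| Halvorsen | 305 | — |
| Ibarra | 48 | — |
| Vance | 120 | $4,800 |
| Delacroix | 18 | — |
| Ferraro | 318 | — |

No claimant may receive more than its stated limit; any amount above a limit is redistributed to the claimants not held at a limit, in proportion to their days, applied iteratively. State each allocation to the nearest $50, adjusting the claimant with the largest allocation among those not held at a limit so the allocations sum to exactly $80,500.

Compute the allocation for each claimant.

Halvorsen: $33,500 | Ibarra: $5,250 | Vance: $4,800 | Delacroix: $2,000 | Ferraro: $34,950

Sum of days: 809.
Proportional shares (ignoring caps): Halvorsen 30,349.20; Ibarra 4,776.27; Vance 11,940.67; Delacroix 1,791.10; Ferraro 31,642.77.
Cap binds for Vance ($4,800); remaining pool $75,700 reallocated over remaining days 689.
Redistributed shares: Halvorsen 33,510.16 → $33,500; Ibarra 5,273.73 → $5,250; Delacroix 1,977.65 → $2,000; Ferraro 34,938.46 → $34,950.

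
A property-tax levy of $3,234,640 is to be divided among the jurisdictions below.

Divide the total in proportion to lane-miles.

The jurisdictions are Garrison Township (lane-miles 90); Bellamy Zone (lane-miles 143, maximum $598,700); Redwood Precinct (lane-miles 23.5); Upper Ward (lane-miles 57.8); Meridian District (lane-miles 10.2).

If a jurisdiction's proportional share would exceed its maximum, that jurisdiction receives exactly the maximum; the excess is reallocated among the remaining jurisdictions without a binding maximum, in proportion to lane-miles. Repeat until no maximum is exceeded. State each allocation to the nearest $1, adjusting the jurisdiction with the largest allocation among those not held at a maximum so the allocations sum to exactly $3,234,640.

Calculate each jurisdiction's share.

Combined lane-miles = 324.5.
Proportional shares (ignoring caps): Garrison Township 897,126.66; Bellamy Zone 1,425,434.58; Redwood Precinct 234,249.74; Upper Ward 576,154.67; Meridian District 101,674.35.
Cap binds for Bellamy Zone ($598,700); remaining pool $2,635,940 reallocated over remaining lane-miles 181.5.
Remaining shares: Garrison Township 1,307,077.69 → $1,307,078; Redwood Precinct 341,292.51 → $341,293; Upper Ward 839,434.34 → $839,434; Meridian District 148,135.47 → $148,135.

Garrison Township: $1,307,078 | Bellamy Zone: $598,700 | Redwood Precinct: $341,293 | Upper Ward: $839,434 | Meridian District: $148,135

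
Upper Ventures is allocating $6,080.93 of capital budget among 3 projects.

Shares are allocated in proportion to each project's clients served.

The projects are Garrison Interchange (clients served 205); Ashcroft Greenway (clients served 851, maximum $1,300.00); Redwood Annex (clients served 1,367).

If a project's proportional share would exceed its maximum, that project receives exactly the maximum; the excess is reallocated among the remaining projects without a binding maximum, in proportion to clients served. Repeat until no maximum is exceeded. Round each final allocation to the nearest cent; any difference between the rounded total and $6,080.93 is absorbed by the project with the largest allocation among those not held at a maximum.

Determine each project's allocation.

Garrison Interchange: $623.47; Ashcroft Greenway: $1,300.00; Redwood Annex: $4,157.46

Combined clients served = 2,423.
Pro-rata shares before constraints: Garrison Interchange 514.4823; Ashcroft Greenway 2,135.7290; Redwood Annex 3,430.7187.
Held at cap: Ashcroft Greenway ($1,300.00); residual $4,780.93 reallocated over remaining clients served 1,572.
Remaining shares: Garrison Interchange 623.4673 → $623.47; Redwood Annex 4,157.4627 → $4,157.46.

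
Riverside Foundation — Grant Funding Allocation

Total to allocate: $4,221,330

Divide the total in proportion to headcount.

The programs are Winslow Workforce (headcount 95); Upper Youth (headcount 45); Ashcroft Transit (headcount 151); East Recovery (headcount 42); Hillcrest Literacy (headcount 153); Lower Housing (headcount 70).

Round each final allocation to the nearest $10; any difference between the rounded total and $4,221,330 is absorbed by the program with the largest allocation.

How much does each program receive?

Headcount total: 556.
Unrounded shares: Winslow Workforce 95/556 × $4,221,330 = 721,270.41; Upper Youth 45/556 × $4,221,330 = 341,654.41; Ashcroft Transit 151/556 × $4,221,330 = 1,146,440.34; East Recovery 42/556 × $4,221,330 = 318,877.45; Hillcrest Literacy 153/556 × $4,221,330 = 1,161,624.98; Lower Housing 70/556 × $4,221,330 = 531,462.41.
After rounding ($10): Winslow Workforce $721,270; Upper Youth $341,650; Ashcroft Transit $1,146,440; East Recovery $318,880; Hillcrest Literacy $1,161,620; Lower Housing $531,460. Sum = $4,221,320.
Difference $4,221,330 − $4,221,320 = +$10 applied to largest allocation (Hillcrest Literacy): Hillcrest Literacy becomes $1,161,630.

Winslow Workforce: $721,270 | Upper Youth: $341,650 | Ashcroft Transit: $1,146,440 | East Recovery: $318,880 | Hillcrest Literacy: $1,161,630 | Lower Housing: $531,460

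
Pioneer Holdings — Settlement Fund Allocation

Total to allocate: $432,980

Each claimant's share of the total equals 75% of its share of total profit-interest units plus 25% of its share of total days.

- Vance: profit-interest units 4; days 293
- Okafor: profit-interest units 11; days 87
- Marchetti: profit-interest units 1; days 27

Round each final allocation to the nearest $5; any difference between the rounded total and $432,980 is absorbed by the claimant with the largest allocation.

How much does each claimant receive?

Vance: $159,110; Okafor: $246,395; Marchetti: $27,475

Profit-interest units total 16; days total 407.
Combined weights (75% profit-interest units + 25% days): Vance 0.3675; Okafor 0.5691; Marchetti 0.0635.
Pro-rata amounts: Vance 159,109.51; Okafor 246,393.68; Marchetti 27,476.81.
After rounding ($5): Vance $159,110; Okafor $246,395; Marchetti $27,475. Sum = $432,980.
No rounding difference to absorb.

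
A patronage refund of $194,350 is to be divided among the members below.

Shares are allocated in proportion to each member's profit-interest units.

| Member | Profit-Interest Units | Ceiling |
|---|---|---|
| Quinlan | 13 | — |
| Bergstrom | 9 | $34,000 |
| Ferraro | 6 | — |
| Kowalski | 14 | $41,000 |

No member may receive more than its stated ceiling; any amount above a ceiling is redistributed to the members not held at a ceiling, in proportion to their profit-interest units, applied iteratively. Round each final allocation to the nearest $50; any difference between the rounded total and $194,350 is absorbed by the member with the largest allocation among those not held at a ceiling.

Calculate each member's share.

Sum of profit-interest units: 42.
Unconstrained shares: Quinlan 60,155.95; Bergstrom 41,646.43; Ferraro 27,764.29; Kowalski 64,783.33.
Cap binds for Bergstrom ($34,000), Kowalski ($41,000); remaining pool $119,350 reallocated over remaining profit-interest units 19.
Redistributed shares: Quinlan 81,660.53 → $81,650; Ferraro 37,689.47 → $37,700.

Quinlan: $81,650 | Bergstrom: $34,000 | Ferraro: $37,700 | Kowalski: $41,000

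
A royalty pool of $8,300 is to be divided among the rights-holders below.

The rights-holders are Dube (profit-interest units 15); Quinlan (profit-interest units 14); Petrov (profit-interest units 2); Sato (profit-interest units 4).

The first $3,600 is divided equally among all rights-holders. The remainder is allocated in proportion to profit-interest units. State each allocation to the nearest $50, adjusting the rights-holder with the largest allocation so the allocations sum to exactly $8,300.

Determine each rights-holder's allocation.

Dube: $2,900 · Quinlan: $2,800 · Petrov: $1,150 · Sato: $1,450

Equal tier: $3,600 ÷ 4 = $900 apiece.
Remainder $4,700 by profit-interest units (total 35): Dube 2,014.29 → $2,000; Quinlan 1,880.00 → $1,900; Petrov 268.57 → $250; Sato 537.14 → $550.
Totals: Dube $900 + $2,000 = $2,900; Quinlan $900 + $1,900 = $2,800; Petrov $900 + $250 = $1,150; Sato $900 + $550 = $1,450.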